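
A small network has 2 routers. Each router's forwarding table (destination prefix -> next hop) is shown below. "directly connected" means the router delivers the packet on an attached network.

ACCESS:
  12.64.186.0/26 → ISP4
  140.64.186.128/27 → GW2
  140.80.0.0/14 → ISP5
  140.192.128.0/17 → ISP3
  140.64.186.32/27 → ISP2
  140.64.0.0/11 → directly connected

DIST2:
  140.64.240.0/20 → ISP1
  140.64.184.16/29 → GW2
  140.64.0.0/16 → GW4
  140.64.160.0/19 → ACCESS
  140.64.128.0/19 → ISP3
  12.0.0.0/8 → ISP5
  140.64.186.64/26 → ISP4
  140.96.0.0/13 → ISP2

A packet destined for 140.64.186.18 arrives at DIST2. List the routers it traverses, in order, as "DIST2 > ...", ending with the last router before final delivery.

At DIST2: longest match for 140.64.186.18 is 140.64.160.0/19 -> ACCESS
At ACCESS: longest match for 140.64.186.18 is 140.64.0.0/11 -> directly connected

DIST2 > ACCESS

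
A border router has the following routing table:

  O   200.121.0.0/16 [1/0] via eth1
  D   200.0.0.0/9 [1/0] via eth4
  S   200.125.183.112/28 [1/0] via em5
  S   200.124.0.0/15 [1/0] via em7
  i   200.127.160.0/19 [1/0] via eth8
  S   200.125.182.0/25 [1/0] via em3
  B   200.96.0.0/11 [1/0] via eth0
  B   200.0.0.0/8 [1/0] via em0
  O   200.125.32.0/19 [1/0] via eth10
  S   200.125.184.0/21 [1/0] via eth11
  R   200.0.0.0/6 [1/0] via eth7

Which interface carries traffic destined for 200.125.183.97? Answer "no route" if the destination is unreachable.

Routes whose prefix contains 200.125.183.97:
  200.0.0.0/6 (200.0.0.0 - 203.255.255.255) -> eth7
  200.0.0.0/8 (200.0.0.0 - 200.255.255.255) -> em0
  200.0.0.0/9 (200.0.0.0 - 200.127.255.255) -> eth4
  200.96.0.0/11 (200.96.0.0 - 200.127.255.255) -> eth0
  200.124.0.0/15 (200.124.0.0 - 200.125.255.255) -> em7
More-specific entries that do NOT match:
  200.125.183.112/28 (200.125.183.112 - 200.125.183.127) does not contain 200.125.183.97
  200.125.182.0/25 (200.125.182.0 - 200.125.182.127) does not contain 200.125.183.97
  200.125.184.0/21 (200.125.184.0 - 200.125.191.255) does not contain 200.125.183.97
  200.127.160.0/19 (200.127.160.0 - 200.127.191.255) does not contain 200.125.183.97
  200.125.32.0/19 (200.125.32.0 - 200.125.63.255) does not contain 200.125.183.97
  200.121.0.0/16 (200.121.0.0 - 200.121.255.255) does not contain 200.125.183.97
Longest matching prefix is /15 -> interface em7.

em7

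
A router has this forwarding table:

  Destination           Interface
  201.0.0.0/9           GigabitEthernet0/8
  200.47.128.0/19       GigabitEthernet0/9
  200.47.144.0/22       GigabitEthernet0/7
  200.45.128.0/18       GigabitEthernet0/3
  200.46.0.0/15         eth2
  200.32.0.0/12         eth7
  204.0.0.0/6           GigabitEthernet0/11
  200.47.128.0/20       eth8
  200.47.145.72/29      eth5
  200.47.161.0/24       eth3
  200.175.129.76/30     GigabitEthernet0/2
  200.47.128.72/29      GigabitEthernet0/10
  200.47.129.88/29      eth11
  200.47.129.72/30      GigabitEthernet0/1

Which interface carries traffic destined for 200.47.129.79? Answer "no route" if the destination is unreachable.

eth8

Routes whose prefix contains 200.47.129.79:
  200.32.0.0/12 (200.32.0.0 - 200.47.255.255) -> eth7
  200.46.0.0/15 (200.46.0.0 - 200.47.255.255) -> eth2
  200.47.128.0/19 (200.47.128.0 - 200.47.159.255) -> GigabitEthernet0/9
  200.47.128.0/20 (200.47.128.0 - 200.47.143.255) -> eth8
More-specific entries that do NOT match:
  200.175.129.76/30 (200.175.129.76 - 200.175.129.79) does not contain 200.47.129.79
  200.47.129.72/30 (200.47.129.72 - 200.47.129.75) does not contain 200.47.129.79
  200.47.145.72/29 (200.47.145.72 - 200.47.145.79) does not contain 200.47.129.79
  200.47.128.72/29 (200.47.128.72 - 200.47.128.79) does not contain 200.47.129.79
  200.47.129.88/29 (200.47.129.88 - 200.47.129.95) does not contain 200.47.129.79
  200.47.161.0/24 (200.47.161.0 - 200.47.161.255) does not contain 200.47.129.79
  200.47.144.0/22 (200.47.144.0 - 200.47.147.255) does not contain 200.47.129.79
Longest matching prefix is /20 -> interface eth8.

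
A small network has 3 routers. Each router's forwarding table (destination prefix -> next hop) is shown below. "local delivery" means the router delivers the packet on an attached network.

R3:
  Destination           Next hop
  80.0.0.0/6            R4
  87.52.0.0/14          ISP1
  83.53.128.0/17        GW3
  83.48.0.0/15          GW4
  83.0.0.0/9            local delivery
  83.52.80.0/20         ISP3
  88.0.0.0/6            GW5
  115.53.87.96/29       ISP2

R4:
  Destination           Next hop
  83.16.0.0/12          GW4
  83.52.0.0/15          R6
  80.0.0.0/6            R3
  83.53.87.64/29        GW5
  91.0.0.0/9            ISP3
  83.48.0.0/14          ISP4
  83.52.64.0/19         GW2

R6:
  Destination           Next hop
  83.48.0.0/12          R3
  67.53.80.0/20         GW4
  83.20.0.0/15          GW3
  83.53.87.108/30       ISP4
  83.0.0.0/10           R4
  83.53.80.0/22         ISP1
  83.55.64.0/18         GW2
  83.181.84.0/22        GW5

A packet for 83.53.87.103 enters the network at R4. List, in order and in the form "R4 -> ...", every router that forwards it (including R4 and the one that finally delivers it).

R4 -> R6 -> R3

At R4: longest match for 83.53.87.103 is 83.52.0.0/15 -> R6
At R6: longest match for 83.53.87.103 is 83.48.0.0/12 -> R3
At R3: longest match for 83.53.87.103 is 83.0.0.0/9 -> local delivery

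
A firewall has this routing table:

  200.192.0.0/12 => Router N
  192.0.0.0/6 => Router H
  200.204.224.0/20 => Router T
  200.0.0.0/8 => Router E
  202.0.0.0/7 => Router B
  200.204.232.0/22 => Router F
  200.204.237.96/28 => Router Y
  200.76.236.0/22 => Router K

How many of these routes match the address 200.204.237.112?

Prefixes containing 200.204.237.112:
  200.0.0.0/8 (200.0.0.0 - 200.255.255.255)
  200.192.0.0/12 (200.192.0.0 - 200.207.255.255)
  200.204.224.0/20 (200.204.224.0 - 200.204.239.255)
Total matching entries: 3.

3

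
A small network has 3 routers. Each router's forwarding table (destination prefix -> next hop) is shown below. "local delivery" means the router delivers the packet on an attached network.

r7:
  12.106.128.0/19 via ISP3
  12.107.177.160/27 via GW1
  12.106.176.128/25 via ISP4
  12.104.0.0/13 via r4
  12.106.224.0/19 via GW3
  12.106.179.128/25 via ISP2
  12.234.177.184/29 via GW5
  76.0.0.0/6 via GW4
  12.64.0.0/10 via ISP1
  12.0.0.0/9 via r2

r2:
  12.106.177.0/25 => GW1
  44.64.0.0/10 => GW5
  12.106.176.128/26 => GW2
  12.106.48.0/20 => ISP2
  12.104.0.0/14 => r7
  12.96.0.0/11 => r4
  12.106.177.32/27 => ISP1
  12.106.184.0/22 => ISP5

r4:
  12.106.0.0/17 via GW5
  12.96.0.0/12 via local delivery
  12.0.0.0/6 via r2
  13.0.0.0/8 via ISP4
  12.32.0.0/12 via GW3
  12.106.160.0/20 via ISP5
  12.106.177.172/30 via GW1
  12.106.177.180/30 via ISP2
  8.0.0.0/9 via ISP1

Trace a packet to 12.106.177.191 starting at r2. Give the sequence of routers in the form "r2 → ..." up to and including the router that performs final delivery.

At r2: longest match for 12.106.177.191 is 12.104.0.0/14 -> r7
At r7: longest match for 12.106.177.191 is 12.104.0.0/13 -> r4
At r4: longest match for 12.106.177.191 is 12.96.0.0/12 -> local delivery

r2 → r7 → r4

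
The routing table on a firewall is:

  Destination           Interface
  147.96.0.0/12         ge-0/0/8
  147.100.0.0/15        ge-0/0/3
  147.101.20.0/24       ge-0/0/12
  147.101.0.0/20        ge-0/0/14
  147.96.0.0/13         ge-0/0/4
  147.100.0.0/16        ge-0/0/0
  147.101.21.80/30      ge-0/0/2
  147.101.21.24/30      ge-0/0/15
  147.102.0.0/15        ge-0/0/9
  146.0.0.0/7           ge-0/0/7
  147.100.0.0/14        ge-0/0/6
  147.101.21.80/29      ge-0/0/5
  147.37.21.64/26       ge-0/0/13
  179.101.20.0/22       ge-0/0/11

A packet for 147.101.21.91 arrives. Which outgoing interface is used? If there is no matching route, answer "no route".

Routes whose prefix contains 147.101.21.91:
  146.0.0.0/7 (146.0.0.0 - 147.255.255.255) -> ge-0/0/7
  147.96.0.0/12 (147.96.0.0 - 147.111.255.255) -> ge-0/0/8
  147.96.0.0/13 (147.96.0.0 - 147.103.255.255) -> ge-0/0/4
  147.100.0.0/14 (147.100.0.0 - 147.103.255.255) -> ge-0/0/6
  147.100.0.0/15 (147.100.0.0 - 147.101.255.255) -> ge-0/0/3
More-specific entries that do NOT match:
  147.101.21.80/30 (147.101.21.80 - 147.101.21.83) does not contain 147.101.21.91
  147.101.21.24/30 (147.101.21.24 - 147.101.21.27) does not contain 147.101.21.91
  147.101.21.80/29 (147.101.21.80 - 147.101.21.87) does not contain 147.101.21.91
  147.37.21.64/26 (147.37.21.64 - 147.37.21.127) does not contain 147.101.21.91
  147.101.20.0/24 (147.101.20.0 - 147.101.20.255) does not contain 147.101.21.91
  179.101.20.0/22 (179.101.20.0 - 179.101.23.255) does not contain 147.101.21.91
  147.101.0.0/20 (147.101.0.0 - 147.101.15.255) does not contain 147.101.21.91
  147.100.0.0/16 (147.100.0.0 - 147.100.255.255) does not contain 147.101.21.91
Longest matching prefix is /15 -> interface ge-0/0/3.

ge-0/0/3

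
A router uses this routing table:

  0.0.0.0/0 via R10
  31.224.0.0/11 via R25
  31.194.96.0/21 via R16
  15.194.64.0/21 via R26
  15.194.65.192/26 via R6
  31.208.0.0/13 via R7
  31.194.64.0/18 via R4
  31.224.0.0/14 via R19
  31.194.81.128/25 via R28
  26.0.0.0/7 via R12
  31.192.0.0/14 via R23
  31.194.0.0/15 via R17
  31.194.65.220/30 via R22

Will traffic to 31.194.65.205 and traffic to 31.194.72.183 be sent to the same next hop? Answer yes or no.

yes

31.194.65.205: longest match 31.194.64.0/18 -> R4
31.194.72.183: longest match 31.194.64.0/18 -> R4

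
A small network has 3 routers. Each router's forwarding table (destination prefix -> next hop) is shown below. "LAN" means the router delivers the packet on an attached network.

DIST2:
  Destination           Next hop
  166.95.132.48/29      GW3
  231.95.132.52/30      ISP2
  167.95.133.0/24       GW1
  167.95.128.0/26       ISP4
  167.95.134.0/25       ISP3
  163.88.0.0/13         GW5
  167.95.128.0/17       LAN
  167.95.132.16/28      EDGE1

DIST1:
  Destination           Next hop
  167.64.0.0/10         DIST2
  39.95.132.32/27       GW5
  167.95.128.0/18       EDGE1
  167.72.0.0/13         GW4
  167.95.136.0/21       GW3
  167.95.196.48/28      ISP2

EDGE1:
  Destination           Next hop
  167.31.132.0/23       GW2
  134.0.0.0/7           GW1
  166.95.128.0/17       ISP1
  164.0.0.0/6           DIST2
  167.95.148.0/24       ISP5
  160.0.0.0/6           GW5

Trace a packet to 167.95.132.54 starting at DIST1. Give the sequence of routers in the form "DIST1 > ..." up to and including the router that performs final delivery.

At DIST1: longest match for 167.95.132.54 is 167.95.128.0/18 -> EDGE1
At EDGE1: longest match for 167.95.132.54 is 164.0.0.0/6 -> DIST2
At DIST2: longest match for 167.95.132.54 is 167.95.128.0/17 -> LAN

DIST1 > EDGE1 > DIST2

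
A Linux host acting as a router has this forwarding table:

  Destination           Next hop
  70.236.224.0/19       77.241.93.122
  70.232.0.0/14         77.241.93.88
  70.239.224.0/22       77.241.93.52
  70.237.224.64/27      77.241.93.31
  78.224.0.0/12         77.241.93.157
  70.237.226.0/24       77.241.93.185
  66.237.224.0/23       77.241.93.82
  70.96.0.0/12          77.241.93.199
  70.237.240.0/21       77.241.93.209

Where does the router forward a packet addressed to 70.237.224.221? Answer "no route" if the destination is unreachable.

no route

No entry's prefix contains 70.237.224.221; there is no default route.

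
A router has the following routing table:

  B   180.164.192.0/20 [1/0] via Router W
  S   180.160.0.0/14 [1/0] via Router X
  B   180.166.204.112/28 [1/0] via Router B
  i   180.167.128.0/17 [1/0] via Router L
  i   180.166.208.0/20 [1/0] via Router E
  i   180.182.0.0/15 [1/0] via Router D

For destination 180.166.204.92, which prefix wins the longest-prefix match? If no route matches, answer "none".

180.166.204.92 is outside every listed prefix and there is no default route.

none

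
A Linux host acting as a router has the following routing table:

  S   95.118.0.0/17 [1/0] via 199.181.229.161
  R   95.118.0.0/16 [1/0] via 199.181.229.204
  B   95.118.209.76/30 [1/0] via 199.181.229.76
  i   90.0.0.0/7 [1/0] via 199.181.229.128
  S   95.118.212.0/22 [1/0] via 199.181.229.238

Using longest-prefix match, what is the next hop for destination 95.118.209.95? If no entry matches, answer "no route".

Routes whose prefix contains 95.118.209.95:
  95.118.0.0/16 (95.118.0.0 - 95.118.255.255) -> 199.181.229.204
More-specific entries that do NOT match:
  95.118.209.76/30 (95.118.209.76 - 95.118.209.79) does not contain 95.118.209.95
  95.118.212.0/22 (95.118.212.0 - 95.118.215.255) does not contain 95.118.209.95
  95.118.0.0/17 (95.118.0.0 - 95.118.127.255) does not contain 95.118.209.95
Longest matching prefix is /16 -> next hop 199.181.229.204.

199.181.229.204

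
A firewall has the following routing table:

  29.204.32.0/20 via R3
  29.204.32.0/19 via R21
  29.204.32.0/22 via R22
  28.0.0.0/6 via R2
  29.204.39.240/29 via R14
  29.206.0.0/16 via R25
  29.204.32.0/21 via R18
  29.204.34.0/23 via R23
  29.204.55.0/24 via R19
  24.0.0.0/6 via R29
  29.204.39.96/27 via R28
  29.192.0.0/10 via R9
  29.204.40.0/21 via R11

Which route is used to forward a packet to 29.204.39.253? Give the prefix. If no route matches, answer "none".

Entries matching 29.204.39.253:
  28.0.0.0/6 (28.0.0.0 - 31.255.255.255)
  29.192.0.0/10 (29.192.0.0 - 29.255.255.255)
  29.204.32.0/19 (29.204.32.0 - 29.204.63.255)
  29.204.32.0/20 (29.204.32.0 - 29.204.47.255)
  29.204.32.0/21 (29.204.32.0 - 29.204.39.255)
Most specific is 29.204.32.0/21.

29.204.32.0/21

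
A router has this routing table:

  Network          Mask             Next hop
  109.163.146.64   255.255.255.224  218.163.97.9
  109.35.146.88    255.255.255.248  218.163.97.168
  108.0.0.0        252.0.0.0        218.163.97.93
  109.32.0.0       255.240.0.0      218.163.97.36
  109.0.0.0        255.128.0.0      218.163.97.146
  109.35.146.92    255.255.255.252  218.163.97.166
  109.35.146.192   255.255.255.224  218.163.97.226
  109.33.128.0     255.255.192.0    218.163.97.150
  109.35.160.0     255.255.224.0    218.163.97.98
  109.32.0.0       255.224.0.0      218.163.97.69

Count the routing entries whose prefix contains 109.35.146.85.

4

Prefixes containing 109.35.146.85:
  108.0.0.0/6 (108.0.0.0 - 111.255.255.255)
  109.0.0.0/9 (109.0.0.0 - 109.127.255.255)
  109.32.0.0/11 (109.32.0.0 - 109.63.255.255)
  109.32.0.0/12 (109.32.0.0 - 109.47.255.255)
Total matching entries: 4.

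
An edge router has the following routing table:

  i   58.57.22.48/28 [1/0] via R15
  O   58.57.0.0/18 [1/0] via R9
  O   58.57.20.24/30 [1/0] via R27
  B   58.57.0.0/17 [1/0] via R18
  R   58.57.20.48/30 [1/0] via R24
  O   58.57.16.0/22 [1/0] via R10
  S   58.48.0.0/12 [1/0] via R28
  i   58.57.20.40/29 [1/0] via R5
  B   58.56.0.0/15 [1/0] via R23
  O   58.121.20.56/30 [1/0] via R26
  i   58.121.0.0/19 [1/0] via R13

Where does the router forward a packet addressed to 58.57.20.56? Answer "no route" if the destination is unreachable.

R9

Routes whose prefix contains 58.57.20.56:
  58.48.0.0/12 (58.48.0.0 - 58.63.255.255) -> R28
  58.56.0.0/15 (58.56.0.0 - 58.57.255.255) -> R23
  58.57.0.0/17 (58.57.0.0 - 58.57.127.255) -> R18
  58.57.0.0/18 (58.57.0.0 - 58.57.63.255) -> R9
More-specific entries that do NOT match:
  58.57.20.24/30 (58.57.20.24 - 58.57.20.27) does not contain 58.57.20.56
  58.57.20.48/30 (58.57.20.48 - 58.57.20.51) does not contain 58.57.20.56
  58.121.20.56/30 (58.121.20.56 - 58.121.20.59) does not contain 58.57.20.56
  58.57.20.40/29 (58.57.20.40 - 58.57.20.47) does not contain 58.57.20.56
  58.57.22.48/28 (58.57.22.48 - 58.57.22.63) does not contain 58.57.20.56
  58.57.16.0/22 (58.57.16.0 - 58.57.19.255) does not contain 58.57.20.56
  58.121.0.0/19 (58.121.0.0 - 58.121.31.255) does not contain 58.57.20.56
Longest matching prefix is /18 -> next hop R9.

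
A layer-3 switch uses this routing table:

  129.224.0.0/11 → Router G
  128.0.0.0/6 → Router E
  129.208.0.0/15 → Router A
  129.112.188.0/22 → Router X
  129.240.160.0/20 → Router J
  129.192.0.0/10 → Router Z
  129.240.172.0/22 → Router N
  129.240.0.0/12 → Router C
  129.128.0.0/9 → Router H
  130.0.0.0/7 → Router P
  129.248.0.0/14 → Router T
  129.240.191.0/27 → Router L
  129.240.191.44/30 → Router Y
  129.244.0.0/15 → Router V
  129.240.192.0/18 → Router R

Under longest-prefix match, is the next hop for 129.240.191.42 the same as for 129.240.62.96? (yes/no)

yes

129.240.191.42: longest match 129.240.0.0/12 -> Router C
129.240.62.96: longest match 129.240.0.0/12 -> Router C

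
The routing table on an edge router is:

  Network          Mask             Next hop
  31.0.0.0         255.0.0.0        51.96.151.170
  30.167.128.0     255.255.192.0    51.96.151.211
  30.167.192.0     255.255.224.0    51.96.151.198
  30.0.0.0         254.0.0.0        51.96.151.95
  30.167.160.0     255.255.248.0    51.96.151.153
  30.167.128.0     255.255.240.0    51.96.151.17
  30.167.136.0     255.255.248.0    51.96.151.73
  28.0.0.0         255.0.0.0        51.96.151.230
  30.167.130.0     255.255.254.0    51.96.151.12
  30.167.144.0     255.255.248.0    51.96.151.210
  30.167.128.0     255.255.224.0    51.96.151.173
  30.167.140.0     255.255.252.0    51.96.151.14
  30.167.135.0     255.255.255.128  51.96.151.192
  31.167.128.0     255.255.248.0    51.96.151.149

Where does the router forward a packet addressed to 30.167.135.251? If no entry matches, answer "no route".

Routes whose prefix contains 30.167.135.251:
  30.0.0.0/7 (30.0.0.0 - 31.255.255.255) -> 51.96.151.95
  30.167.128.0/18 (30.167.128.0 - 30.167.191.255) -> 51.96.151.211
  30.167.128.0/19 (30.167.128.0 - 30.167.159.255) -> 51.96.151.173
  30.167.128.0/20 (30.167.128.0 - 30.167.143.255) -> 51.96.151.17
More-specific entries that do NOT match:
  30.167.135.0/25 (30.167.135.0 - 30.167.135.127) does not contain 30.167.135.251
  30.167.130.0/23 (30.167.130.0 - 30.167.131.255) does not contain 30.167.135.251
  30.167.140.0/22 (30.167.140.0 - 30.167.143.255) does not contain 30.167.135.251
  30.167.160.0/21 (30.167.160.0 - 30.167.167.255) does not contain 30.167.135.251
  30.167.136.0/21 (30.167.136.0 - 30.167.143.255) does not contain 30.167.135.251
  30.167.144.0/21 (30.167.144.0 - 30.167.151.255) does not contain 30.167.135.251
  31.167.128.0/21 (31.167.128.0 - 31.167.135.255) does not contain 30.167.135.251
Longest matching prefix is /20 -> next hop 51.96.151.17.

51.96.151.17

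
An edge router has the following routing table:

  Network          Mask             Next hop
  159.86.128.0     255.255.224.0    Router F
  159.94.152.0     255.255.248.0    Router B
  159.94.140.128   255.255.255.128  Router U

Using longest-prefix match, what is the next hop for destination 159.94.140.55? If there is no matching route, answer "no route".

No entry's prefix contains 159.94.140.55; there is no default route.

no route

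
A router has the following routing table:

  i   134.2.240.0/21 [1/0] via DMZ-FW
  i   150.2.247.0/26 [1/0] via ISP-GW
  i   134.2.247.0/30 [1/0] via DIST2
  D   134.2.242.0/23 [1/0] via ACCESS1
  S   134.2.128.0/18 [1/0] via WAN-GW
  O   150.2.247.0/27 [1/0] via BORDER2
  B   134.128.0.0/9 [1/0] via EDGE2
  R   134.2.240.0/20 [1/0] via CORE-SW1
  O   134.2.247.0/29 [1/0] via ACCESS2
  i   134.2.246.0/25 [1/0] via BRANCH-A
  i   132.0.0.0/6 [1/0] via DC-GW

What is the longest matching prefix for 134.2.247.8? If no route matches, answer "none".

134.2.240.0/21

Entries matching 134.2.247.8:
  132.0.0.0/6 (132.0.0.0 - 135.255.255.255)
  134.2.240.0/20 (134.2.240.0 - 134.2.255.255)
  134.2.240.0/21 (134.2.240.0 - 134.2.247.255)
Most specific is 134.2.240.0/21.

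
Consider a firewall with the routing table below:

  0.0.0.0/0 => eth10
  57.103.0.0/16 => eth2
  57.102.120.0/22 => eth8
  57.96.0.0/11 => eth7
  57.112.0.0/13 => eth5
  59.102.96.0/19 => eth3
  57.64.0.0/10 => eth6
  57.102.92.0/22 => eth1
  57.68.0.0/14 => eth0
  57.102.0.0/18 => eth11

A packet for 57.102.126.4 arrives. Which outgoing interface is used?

eth7

Routes whose prefix contains 57.102.126.4:
  0.0.0.0/0 (default, matches everything) -> eth10
  57.64.0.0/10 (57.64.0.0 - 57.127.255.255) -> eth6
  57.96.0.0/11 (57.96.0.0 - 57.127.255.255) -> eth7
More-specific entries that do NOT match:
  57.102.120.0/22 (57.102.120.0 - 57.102.123.255) does not contain 57.102.126.4
  57.102.92.0/22 (57.102.92.0 - 57.102.95.255) does not contain 57.102.126.4
  59.102.96.0/19 (59.102.96.0 - 59.102.127.255) does not contain 57.102.126.4
  57.102.0.0/18 (57.102.0.0 - 57.102.63.255) does not contain 57.102.126.4
  57.103.0.0/16 (57.103.0.0 - 57.103.255.255) does not contain 57.102.126.4
  57.68.0.0/14 (57.68.0.0 - 57.71.255.255) does not contain 57.102.126.4
  57.112.0.0/13 (57.112.0.0 - 57.119.255.255) does not contain 57.102.126.4
Longest matching prefix is /11 -> interface eth7.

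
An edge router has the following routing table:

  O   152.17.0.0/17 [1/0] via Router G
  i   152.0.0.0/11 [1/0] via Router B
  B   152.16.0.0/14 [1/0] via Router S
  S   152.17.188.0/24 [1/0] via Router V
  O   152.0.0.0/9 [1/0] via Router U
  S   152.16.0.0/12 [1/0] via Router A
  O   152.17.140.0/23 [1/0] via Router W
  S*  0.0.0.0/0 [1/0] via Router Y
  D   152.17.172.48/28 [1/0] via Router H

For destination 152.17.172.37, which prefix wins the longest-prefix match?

152.16.0.0/14

Entries matching 152.17.172.37:
  0.0.0.0/0 (default, matches everything)
  152.0.0.0/9 (152.0.0.0 - 152.127.255.255)
  152.0.0.0/11 (152.0.0.0 - 152.31.255.255)
  152.16.0.0/12 (152.16.0.0 - 152.31.255.255)
  152.16.0.0/14 (152.16.0.0 - 152.19.255.255)
Most specific is 152.16.0.0/14.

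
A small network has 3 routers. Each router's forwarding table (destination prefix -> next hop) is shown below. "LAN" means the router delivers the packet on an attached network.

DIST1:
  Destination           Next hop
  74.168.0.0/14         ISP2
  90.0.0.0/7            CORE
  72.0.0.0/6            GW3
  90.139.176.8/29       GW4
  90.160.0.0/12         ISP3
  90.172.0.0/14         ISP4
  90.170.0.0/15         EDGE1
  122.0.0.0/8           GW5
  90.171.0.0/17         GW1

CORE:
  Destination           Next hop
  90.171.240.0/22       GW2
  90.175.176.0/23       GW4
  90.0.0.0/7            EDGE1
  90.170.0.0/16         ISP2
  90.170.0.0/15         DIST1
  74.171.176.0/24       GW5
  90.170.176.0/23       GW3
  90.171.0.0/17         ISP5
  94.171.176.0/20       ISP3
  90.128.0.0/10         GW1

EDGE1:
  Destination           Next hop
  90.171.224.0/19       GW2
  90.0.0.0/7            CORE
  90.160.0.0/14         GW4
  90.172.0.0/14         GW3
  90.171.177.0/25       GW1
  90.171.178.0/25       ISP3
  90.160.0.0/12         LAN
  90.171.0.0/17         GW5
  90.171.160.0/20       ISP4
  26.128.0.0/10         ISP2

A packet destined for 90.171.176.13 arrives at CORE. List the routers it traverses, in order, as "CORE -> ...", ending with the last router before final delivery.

At CORE: longest match for 90.171.176.13 is 90.170.0.0/15 -> DIST1
At DIST1: longest match for 90.171.176.13 is 90.170.0.0/15 -> EDGE1
At EDGE1: longest match for 90.171.176.13 is 90.160.0.0/12 -> LAN

CORE -> DIST1 -> EDGE1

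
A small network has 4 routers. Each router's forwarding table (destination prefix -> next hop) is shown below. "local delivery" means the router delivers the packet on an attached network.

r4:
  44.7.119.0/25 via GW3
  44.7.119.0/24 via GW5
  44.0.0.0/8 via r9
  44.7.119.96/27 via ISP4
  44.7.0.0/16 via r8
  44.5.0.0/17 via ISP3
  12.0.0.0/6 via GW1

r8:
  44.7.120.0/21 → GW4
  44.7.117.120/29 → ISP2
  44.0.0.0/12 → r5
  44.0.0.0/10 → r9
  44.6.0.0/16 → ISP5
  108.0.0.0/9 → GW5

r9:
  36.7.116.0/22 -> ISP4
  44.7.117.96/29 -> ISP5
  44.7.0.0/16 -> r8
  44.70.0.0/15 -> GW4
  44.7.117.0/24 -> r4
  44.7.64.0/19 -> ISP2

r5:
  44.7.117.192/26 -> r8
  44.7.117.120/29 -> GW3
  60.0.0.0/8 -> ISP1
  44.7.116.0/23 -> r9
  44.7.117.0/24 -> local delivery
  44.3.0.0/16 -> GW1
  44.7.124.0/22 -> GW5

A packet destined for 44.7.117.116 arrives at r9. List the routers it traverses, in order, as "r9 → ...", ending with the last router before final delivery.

At r9: longest match for 44.7.117.116 is 44.7.117.0/24 -> r4
At r4: longest match for 44.7.117.116 is 44.7.0.0/16 -> r8
At r8: longest match for 44.7.117.116 is 44.0.0.0/12 -> r5
At r5: longest match for 44.7.117.116 is 44.7.117.0/24 -> local delivery

r9 → r4 → r8 → r5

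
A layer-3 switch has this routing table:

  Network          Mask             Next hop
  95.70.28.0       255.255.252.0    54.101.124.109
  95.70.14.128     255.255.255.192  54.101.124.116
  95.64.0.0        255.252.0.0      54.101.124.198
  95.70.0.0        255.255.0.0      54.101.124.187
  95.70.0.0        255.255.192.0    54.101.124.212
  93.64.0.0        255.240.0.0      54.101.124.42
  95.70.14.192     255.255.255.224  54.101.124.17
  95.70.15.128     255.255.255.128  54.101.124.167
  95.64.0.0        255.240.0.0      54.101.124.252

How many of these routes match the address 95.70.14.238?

Prefixes containing 95.70.14.238:
  95.64.0.0/12 (95.64.0.0 - 95.79.255.255)
  95.70.0.0/16 (95.70.0.0 - 95.70.255.255)
  95.70.0.0/18 (95.70.0.0 - 95.70.63.255)
Total matching entries: 3.

3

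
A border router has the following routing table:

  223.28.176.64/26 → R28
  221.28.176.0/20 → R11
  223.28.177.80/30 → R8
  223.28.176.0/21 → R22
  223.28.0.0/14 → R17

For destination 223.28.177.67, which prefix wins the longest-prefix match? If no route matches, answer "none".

223.28.176.0/21

Entries matching 223.28.177.67:
  223.28.0.0/14 (223.28.0.0 - 223.31.255.255)
  223.28.176.0/21 (223.28.176.0 - 223.28.183.255)
Most specific is 223.28.176.0/21.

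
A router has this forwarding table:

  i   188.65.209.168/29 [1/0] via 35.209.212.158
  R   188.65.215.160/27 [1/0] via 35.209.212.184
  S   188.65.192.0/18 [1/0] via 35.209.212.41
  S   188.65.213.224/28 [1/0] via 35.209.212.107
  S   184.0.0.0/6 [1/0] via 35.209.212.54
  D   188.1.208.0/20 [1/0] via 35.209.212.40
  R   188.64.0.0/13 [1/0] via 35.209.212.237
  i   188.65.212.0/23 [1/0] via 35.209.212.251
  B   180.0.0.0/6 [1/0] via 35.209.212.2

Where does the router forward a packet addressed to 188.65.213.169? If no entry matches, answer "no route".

35.209.212.251

Routes whose prefix contains 188.65.213.169:
  188.64.0.0/13 (188.64.0.0 - 188.71.255.255) -> 35.209.212.237
  188.65.192.0/18 (188.65.192.0 - 188.65.255.255) -> 35.209.212.41
  188.65.212.0/23 (188.65.212.0 - 188.65.213.255) -> 35.209.212.251
More-specific entries that do NOT match:
  188.65.209.168/29 (188.65.209.168 - 188.65.209.175) does not contain 188.65.213.169
  188.65.213.224/28 (188.65.213.224 - 188.65.213.239) does not contain 188.65.213.169
  188.65.215.160/27 (188.65.215.160 - 188.65.215.191) does not contain 188.65.213.169
Longest matching prefix is /23 -> next hop 35.209.212.251.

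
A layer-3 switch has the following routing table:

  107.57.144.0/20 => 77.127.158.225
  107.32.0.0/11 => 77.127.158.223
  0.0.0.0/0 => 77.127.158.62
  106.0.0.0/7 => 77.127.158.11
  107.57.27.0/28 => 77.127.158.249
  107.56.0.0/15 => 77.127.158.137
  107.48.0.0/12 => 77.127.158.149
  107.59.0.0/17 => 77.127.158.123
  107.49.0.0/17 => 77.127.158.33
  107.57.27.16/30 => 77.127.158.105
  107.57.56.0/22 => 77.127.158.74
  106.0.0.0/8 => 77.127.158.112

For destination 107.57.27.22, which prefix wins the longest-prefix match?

107.56.0.0/15

Entries matching 107.57.27.22:
  0.0.0.0/0 (default, matches everything)
  106.0.0.0/7 (106.0.0.0 - 107.255.255.255)
  107.32.0.0/11 (107.32.0.0 - 107.63.255.255)
  107.48.0.0/12 (107.48.0.0 - 107.63.255.255)
  107.56.0.0/15 (107.56.0.0 - 107.57.255.255)
Most specific is 107.56.0.0/15.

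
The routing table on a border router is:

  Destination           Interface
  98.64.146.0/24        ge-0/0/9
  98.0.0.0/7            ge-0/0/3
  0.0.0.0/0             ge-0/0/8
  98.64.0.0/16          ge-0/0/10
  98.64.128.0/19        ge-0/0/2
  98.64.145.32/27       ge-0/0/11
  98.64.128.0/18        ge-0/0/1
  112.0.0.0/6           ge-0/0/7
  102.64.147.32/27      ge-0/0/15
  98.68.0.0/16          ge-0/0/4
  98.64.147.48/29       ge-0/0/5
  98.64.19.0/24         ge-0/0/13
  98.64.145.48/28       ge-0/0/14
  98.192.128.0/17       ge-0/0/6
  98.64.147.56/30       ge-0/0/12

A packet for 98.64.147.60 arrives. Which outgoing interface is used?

ge-0/0/2

Routes whose prefix contains 98.64.147.60:
  0.0.0.0/0 (default, matches everything) -> ge-0/0/8
  98.0.0.0/7 (98.0.0.0 - 99.255.255.255) -> ge-0/0/3
  98.64.0.0/16 (98.64.0.0 - 98.64.255.255) -> ge-0/0/10
  98.64.128.0/18 (98.64.128.0 - 98.64.191.255) -> ge-0/0/1
  98.64.128.0/19 (98.64.128.0 - 98.64.159.255) -> ge-0/0/2
More-specific entries that do NOT match:
  98.64.147.56/30 (98.64.147.56 - 98.64.147.59) does not contain 98.64.147.60
  98.64.147.48/29 (98.64.147.48 - 98.64.147.55) does not contain 98.64.147.60
  98.64.145.48/28 (98.64.145.48 - 98.64.145.63) does not contain 98.64.147.60
  98.64.145.32/27 (98.64.145.32 - 98.64.145.63) does not contain 98.64.147.60
  102.64.147.32/27 (102.64.147.32 - 102.64.147.63) does not contain 98.64.147.60
  98.64.146.0/24 (98.64.146.0 - 98.64.146.255) does not contain 98.64.147.60
  98.64.19.0/24 (98.64.19.0 - 98.64.19.255) does not contain 98.64.147.60
Longest matching prefix is /19 -> interface ge-0/0/2.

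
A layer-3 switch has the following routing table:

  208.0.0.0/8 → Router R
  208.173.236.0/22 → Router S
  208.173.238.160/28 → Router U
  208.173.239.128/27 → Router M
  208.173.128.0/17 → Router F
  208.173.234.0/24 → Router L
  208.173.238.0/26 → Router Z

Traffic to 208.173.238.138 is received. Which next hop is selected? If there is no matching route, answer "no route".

Routes whose prefix contains 208.173.238.138:
  208.0.0.0/8 (208.0.0.0 - 208.255.255.255) -> Router R
  208.173.128.0/17 (208.173.128.0 - 208.173.255.255) -> Router F
  208.173.236.0/22 (208.173.236.0 - 208.173.239.255) -> Router S
More-specific entries that do NOT match:
  208.173.238.160/28 (208.173.238.160 - 208.173.238.175) does not contain 208.173.238.138
  208.173.239.128/27 (208.173.239.128 - 208.173.239.159) does not contain 208.173.238.138
  208.173.238.0/26 (208.173.238.0 - 208.173.238.63) does not contain 208.173.238.138
  208.173.234.0/24 (208.173.234.0 - 208.173.234.255) does not contain 208.173.238.138
Longest matching prefix is /22 -> next hop Router S.

Router S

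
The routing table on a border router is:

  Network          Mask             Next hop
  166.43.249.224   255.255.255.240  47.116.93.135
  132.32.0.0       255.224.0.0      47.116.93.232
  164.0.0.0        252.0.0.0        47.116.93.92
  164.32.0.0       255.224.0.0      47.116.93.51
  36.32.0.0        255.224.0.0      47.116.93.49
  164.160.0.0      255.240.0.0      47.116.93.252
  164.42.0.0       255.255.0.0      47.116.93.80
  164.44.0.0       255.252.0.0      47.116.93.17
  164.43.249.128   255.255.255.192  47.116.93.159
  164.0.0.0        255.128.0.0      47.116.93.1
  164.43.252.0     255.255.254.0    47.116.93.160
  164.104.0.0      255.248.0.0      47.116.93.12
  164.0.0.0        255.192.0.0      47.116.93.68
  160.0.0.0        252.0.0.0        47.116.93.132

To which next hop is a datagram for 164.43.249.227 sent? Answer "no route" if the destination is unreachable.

47.116.93.51

Routes whose prefix contains 164.43.249.227:
  164.0.0.0/6 (164.0.0.0 - 167.255.255.255) -> 47.116.93.92
  164.0.0.0/9 (164.0.0.0 - 164.127.255.255) -> 47.116.93.1
  164.0.0.0/10 (164.0.0.0 - 164.63.255.255) -> 47.116.93.68
  164.32.0.0/11 (164.32.0.0 - 164.63.255.255) -> 47.116.93.51
More-specific entries that do NOT match:
  166.43.249.224/28 (166.43.249.224 - 166.43.249.239) does not contain 164.43.249.227
  164.43.249.128/26 (164.43.249.128 - 164.43.249.191) does not contain 164.43.249.227
  164.43.252.0/23 (164.43.252.0 - 164.43.253.255) does not contain 164.43.249.227
  164.42.0.0/16 (164.42.0.0 - 164.42.255.255) does not contain 164.43.249.227
  164.44.0.0/14 (164.44.0.0 - 164.47.255.255) does not contain 164.43.249.227
  164.104.0.0/13 (164.104.0.0 - 164.111.255.255) does not contain 164.43.249.227
  164.160.0.0/12 (164.160.0.0 - 164.175.255.255) does not contain 164.43.249.227
Longest matching prefix is /11 -> next hop 47.116.93.51.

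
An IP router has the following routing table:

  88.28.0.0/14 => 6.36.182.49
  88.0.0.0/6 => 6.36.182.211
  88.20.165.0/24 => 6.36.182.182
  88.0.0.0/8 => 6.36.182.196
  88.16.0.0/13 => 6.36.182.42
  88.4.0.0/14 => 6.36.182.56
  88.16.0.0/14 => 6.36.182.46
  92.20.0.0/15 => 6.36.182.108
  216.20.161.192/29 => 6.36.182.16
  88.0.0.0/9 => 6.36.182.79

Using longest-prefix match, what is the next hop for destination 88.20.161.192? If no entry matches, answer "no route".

Routes whose prefix contains 88.20.161.192:
  88.0.0.0/6 (88.0.0.0 - 91.255.255.255) -> 6.36.182.211
  88.0.0.0/8 (88.0.0.0 - 88.255.255.255) -> 6.36.182.196
  88.0.0.0/9 (88.0.0.0 - 88.127.255.255) -> 6.36.182.79
  88.16.0.0/13 (88.16.0.0 - 88.23.255.255) -> 6.36.182.42
More-specific entries that do NOT match:
  216.20.161.192/29 (216.20.161.192 - 216.20.161.199) does not contain 88.20.161.192
  88.20.165.0/24 (88.20.165.0 - 88.20.165.255) does not contain 88.20.161.192
  92.20.0.0/15 (92.20.0.0 - 92.21.255.255) does not contain 88.20.161.192
  88.28.0.0/14 (88.28.0.0 - 88.31.255.255) does not contain 88.20.161.192
  88.4.0.0/14 (88.4.0.0 - 88.7.255.255) does not contain 88.20.161.192
  88.16.0.0/14 (88.16.0.0 - 88.19.255.255) does not contain 88.20.161.192
Longest matching prefix is /13 -> next hop 6.36.182.42.

6.36.182.42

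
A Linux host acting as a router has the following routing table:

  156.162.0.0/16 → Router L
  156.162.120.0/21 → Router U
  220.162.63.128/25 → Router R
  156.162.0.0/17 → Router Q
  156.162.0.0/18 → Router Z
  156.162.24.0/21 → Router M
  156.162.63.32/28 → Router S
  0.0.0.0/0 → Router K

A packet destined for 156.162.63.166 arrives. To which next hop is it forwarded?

Router Z

Routes whose prefix contains 156.162.63.166:
  0.0.0.0/0 (default, matches everything) -> Router K
  156.162.0.0/16 (156.162.0.0 - 156.162.255.255) -> Router L
  156.162.0.0/17 (156.162.0.0 - 156.162.127.255) -> Router Q
  156.162.0.0/18 (156.162.0.0 - 156.162.63.255) -> Router Z
More-specific entries that do NOT match:
  156.162.63.32/28 (156.162.63.32 - 156.162.63.47) does not contain 156.162.63.166
  220.162.63.128/25 (220.162.63.128 - 220.162.63.255) does not contain 156.162.63.166
  156.162.120.0/21 (156.162.120.0 - 156.162.127.255) does not contain 156.162.63.166
  156.162.24.0/21 (156.162.24.0 - 156.162.31.255) does not contain 156.162.63.166
Longest matching prefix is /18 -> next hop Router Z.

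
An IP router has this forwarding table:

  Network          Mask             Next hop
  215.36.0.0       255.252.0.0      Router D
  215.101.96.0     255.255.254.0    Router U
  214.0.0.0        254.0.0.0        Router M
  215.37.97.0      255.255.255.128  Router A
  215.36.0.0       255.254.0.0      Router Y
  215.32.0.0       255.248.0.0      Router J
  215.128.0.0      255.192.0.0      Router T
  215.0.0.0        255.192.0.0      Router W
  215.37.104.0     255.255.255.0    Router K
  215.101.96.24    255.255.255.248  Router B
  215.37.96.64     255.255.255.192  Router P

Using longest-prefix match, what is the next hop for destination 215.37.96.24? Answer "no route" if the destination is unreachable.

Routes whose prefix contains 215.37.96.24:
  214.0.0.0/7 (214.0.0.0 - 215.255.255.255) -> Router M
  215.0.0.0/10 (215.0.0.0 - 215.63.255.255) -> Router W
  215.32.0.0/13 (215.32.0.0 - 215.39.255.255) -> Router J
  215.36.0.0/14 (215.36.0.0 - 215.39.255.255) -> Router D
  215.36.0.0/15 (215.36.0.0 - 215.37.255.255) -> Router Y
More-specific entries that do NOT match:
  215.101.96.24/29 (215.101.96.24 - 215.101.96.31) does not contain 215.37.96.24
  215.37.96.64/26 (215.37.96.64 - 215.37.96.127) does not contain 215.37.96.24
  215.37.97.0/25 (215.37.97.0 - 215.37.97.127) does not contain 215.37.96.24
  215.37.104.0/24 (215.37.104.0 - 215.37.104.255) does not contain 215.37.96.24
  215.101.96.0/23 (215.101.96.0 - 215.101.97.255) does not contain 215.37.96.24
Longest matching prefix is /15 -> next hop Router Y.

Router Y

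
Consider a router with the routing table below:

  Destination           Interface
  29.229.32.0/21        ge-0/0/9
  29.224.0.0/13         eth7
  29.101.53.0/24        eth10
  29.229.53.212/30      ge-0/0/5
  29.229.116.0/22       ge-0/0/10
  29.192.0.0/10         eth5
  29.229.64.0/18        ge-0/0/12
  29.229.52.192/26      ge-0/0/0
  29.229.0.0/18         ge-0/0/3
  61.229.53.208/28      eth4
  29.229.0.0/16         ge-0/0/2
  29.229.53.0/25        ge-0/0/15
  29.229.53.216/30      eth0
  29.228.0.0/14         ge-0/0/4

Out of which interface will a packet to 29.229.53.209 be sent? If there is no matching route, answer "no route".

Routes whose prefix contains 29.229.53.209:
  29.192.0.0/10 (29.192.0.0 - 29.255.255.255) -> eth5
  29.224.0.0/13 (29.224.0.0 - 29.231.255.255) -> eth7
  29.228.0.0/14 (29.228.0.0 - 29.231.255.255) -> ge-0/0/4
  29.229.0.0/16 (29.229.0.0 - 29.229.255.255) -> ge-0/0/2
  29.229.0.0/18 (29.229.0.0 - 29.229.63.255) -> ge-0/0/3
More-specific entries that do NOT match:
  29.229.53.212/30 (29.229.53.212 - 29.229.53.215) does not contain 29.229.53.209
  29.229.53.216/30 (29.229.53.216 - 29.229.53.219) does not contain 29.229.53.209
  61.229.53.208/28 (61.229.53.208 - 61.229.53.223) does not contain 29.229.53.209
  29.229.52.192/26 (29.229.52.192 - 29.229.52.255) does not contain 29.229.53.209
  29.229.53.0/25 (29.229.53.0 - 29.229.53.127) does not contain 29.229.53.209
  29.101.53.0/24 (29.101.53.0 - 29.101.53.255) does not contain 29.229.53.209
  29.229.116.0/22 (29.229.116.0 - 29.229.119.255) does not contain 29.229.53.209
  29.229.32.0/21 (29.229.32.0 - 29.229.39.255) does not contain 29.229.53.209
Longest matching prefix is /18 -> interface ge-0/0/3.

ge-0/0/3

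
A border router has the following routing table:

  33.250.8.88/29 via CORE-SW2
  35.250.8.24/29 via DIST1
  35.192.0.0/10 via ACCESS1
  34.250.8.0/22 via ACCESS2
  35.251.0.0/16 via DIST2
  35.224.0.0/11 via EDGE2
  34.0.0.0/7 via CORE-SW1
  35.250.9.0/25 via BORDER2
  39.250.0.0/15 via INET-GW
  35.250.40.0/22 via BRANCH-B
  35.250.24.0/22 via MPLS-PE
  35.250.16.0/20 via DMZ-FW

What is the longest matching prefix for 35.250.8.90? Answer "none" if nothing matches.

Entries matching 35.250.8.90:
  34.0.0.0/7 (34.0.0.0 - 35.255.255.255)
  35.192.0.0/10 (35.192.0.0 - 35.255.255.255)
  35.224.0.0/11 (35.224.0.0 - 35.255.255.255)
Most specific is 35.224.0.0/11.

35.224.0.0/11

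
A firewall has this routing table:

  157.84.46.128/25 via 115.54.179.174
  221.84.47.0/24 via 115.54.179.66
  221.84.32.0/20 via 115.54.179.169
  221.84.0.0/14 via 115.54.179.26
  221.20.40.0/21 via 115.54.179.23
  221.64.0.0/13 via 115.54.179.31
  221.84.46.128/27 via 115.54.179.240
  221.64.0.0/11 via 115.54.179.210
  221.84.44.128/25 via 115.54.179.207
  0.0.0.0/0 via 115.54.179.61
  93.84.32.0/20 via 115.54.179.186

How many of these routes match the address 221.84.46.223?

Prefixes containing 221.84.46.223:
  0.0.0.0/0 (default, matches everything)
  221.64.0.0/11 (221.64.0.0 - 221.95.255.255)
  221.84.0.0/14 (221.84.0.0 - 221.87.255.255)
  221.84.32.0/20 (221.84.32.0 - 221.84.47.255)
Total matching entries: 4.

4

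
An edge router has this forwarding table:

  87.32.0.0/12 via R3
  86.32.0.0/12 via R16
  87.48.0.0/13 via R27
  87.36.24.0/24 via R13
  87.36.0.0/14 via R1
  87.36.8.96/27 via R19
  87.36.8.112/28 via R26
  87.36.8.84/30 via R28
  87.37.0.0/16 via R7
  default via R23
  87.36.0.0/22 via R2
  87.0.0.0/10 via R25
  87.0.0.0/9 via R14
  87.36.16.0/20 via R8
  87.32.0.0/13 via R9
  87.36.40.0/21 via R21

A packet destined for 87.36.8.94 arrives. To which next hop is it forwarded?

Routes whose prefix contains 87.36.8.94:
  0.0.0.0/0 (default, matches everything) -> R23
  87.0.0.0/9 (87.0.0.0 - 87.127.255.255) -> R14
  87.0.0.0/10 (87.0.0.0 - 87.63.255.255) -> R25
  87.32.0.0/12 (87.32.0.0 - 87.47.255.255) -> R3
  87.32.0.0/13 (87.32.0.0 - 87.39.255.255) -> R9
  87.36.0.0/14 (87.36.0.0 - 87.39.255.255) -> R1
More-specific entries that do NOT match:
  87.36.8.84/30 (87.36.8.84 - 87.36.8.87) does not contain 87.36.8.94
  87.36.8.112/28 (87.36.8.112 - 87.36.8.127) does not contain 87.36.8.94
  87.36.8.96/27 (87.36.8.96 - 87.36.8.127) does not contain 87.36.8.94
  87.36.24.0/24 (87.36.24.0 - 87.36.24.255) does not contain 87.36.8.94
  87.36.0.0/22 (87.36.0.0 - 87.36.3.255) does not contain 87.36.8.94
  87.36.40.0/21 (87.36.40.0 - 87.36.47.255) does not contain 87.36.8.94
  87.36.16.0/20 (87.36.16.0 - 87.36.31.255) does not contain 87.36.8.94
  87.37.0.0/16 (87.37.0.0 - 87.37.255.255) does not contain 87.36.8.94
Longest matching prefix is /14 -> next hop R1.

R1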